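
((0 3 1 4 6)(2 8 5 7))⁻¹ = (0 6 4 1 3)(2 7 5 8)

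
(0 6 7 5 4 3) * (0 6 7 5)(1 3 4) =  (0 7)(1 3 6 5)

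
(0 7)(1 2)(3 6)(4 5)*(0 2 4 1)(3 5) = (0 7 2)(1 4 3 6 5)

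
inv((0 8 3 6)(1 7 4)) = (0 6 3 8)(1 4 7)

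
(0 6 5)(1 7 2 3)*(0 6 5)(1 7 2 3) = (0 5 6)(1 2)(3 7)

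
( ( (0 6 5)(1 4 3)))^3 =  ()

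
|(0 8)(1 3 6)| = 6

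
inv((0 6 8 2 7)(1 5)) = (0 7 2 8 6)(1 5)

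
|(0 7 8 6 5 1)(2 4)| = 6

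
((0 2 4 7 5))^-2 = (0 7 2 5 4)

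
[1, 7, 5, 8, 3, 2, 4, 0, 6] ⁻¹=[7, 0, 5, 4, 6, 2, 8, 1, 3] 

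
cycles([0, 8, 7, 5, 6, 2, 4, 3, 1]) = (1 8)(2 7 3 5)(4 6)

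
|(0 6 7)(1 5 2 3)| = 12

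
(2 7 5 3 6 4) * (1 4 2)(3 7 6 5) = (1 4)(2 6)(3 5 7)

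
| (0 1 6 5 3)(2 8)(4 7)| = 10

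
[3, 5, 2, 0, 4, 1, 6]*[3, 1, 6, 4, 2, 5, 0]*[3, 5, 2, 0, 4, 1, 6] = [4, 1, 6, 0, 2, 5, 3]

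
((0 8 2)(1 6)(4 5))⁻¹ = (0 2 8)(1 6)(4 5)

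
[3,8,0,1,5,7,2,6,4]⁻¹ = [2,3,6,0,8,4,7,5,1]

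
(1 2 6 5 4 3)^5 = (1 3 4 5 6 2)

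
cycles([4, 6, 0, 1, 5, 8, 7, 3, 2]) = (0 4 5 8 2)(1 6 7 3)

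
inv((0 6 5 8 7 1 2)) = (0 2 1 7 8 5 6)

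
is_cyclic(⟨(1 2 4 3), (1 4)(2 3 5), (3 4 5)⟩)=no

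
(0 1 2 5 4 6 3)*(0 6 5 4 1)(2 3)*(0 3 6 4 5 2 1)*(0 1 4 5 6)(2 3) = (0 2 6 4 3 5 1)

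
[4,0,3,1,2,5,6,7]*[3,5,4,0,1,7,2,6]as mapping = [0→1,1→3,2→0,3→5,4→4,5→7,6→2,7→6]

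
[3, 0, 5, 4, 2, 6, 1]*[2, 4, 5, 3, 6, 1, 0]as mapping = [0→3, 1→2, 2→1, 3→6, 4→5, 5→0, 6→4]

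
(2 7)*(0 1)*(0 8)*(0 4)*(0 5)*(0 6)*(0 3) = (0 1 8 4 5 6 3) (2 7) 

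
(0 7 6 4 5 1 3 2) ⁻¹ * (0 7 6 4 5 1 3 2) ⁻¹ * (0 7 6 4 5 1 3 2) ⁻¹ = (0 1 6 2 5 7 3 4) 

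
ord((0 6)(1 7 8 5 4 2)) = 6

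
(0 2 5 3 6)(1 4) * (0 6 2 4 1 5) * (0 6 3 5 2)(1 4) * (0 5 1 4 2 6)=(0 4 6 3 5 1 2)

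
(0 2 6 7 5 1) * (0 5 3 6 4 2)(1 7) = (1 5 7 3 6)(2 4)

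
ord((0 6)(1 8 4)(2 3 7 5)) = 12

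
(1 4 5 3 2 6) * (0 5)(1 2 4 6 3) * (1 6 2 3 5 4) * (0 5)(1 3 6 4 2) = (0 2)(4 5)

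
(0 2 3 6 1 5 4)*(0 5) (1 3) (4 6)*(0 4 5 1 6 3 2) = (1 4) (2 6) (3 5) 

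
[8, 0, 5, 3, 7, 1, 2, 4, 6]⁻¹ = [1, 5, 6, 3, 7, 2, 8, 4, 0]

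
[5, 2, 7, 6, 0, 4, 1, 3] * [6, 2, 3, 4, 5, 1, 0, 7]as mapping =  [0→1, 1→3, 2→7, 3→0, 4→6, 5→5, 6→2, 7→4]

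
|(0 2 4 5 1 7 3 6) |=8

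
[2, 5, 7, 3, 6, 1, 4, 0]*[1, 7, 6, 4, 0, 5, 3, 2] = [6, 5, 2, 4, 3, 7, 0, 1]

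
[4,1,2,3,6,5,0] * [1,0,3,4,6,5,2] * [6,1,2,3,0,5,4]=[4,6,3,0,2,5,1]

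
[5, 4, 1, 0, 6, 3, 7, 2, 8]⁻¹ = [3, 2, 7, 5, 1, 0, 4, 6, 8]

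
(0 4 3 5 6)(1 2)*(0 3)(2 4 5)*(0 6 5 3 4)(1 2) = (0 3 1)(4 6)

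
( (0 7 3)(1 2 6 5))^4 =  (0 7 3)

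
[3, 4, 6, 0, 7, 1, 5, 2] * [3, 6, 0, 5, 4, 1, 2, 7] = [5, 4, 2, 3, 7, 6, 1, 0]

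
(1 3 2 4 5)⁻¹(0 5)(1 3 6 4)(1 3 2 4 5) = (0 1)(2 6 5 3)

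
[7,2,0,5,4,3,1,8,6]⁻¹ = [2,6,1,5,4,3,8,0,7]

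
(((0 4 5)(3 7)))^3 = (3 7)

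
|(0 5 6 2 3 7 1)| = 7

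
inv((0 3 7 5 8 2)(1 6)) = (0 2 8 5 7 3)(1 6)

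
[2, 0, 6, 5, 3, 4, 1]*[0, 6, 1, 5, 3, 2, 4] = [1, 0, 4, 2, 5, 3, 6]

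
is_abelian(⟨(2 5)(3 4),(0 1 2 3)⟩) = no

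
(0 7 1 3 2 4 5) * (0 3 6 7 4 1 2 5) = (0 4) (1 6 7 2) (3 5) 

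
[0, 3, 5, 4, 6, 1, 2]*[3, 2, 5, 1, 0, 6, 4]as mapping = [0→3, 1→1, 2→6, 3→0, 4→4, 5→2, 6→5]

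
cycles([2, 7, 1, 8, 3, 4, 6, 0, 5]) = (0 2 1 7)(3 8 5 4)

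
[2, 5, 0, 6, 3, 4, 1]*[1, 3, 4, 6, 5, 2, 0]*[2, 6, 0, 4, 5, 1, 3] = [5, 0, 6, 2, 3, 1, 4] 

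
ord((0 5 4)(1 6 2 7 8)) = 15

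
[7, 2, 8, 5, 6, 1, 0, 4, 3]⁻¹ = [6, 5, 1, 8, 7, 3, 4, 0, 2]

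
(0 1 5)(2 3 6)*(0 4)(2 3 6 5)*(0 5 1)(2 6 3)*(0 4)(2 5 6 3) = (0 4 6 5)(1 3)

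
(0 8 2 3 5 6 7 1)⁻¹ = (0 1 7 6 5 3 2 8)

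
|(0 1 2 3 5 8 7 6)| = 8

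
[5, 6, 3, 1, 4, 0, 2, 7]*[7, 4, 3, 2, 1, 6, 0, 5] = [6, 0, 2, 4, 1, 7, 3, 5]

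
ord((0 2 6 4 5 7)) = 6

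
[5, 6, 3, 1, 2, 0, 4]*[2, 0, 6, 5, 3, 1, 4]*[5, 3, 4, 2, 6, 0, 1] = [3, 6, 0, 5, 1, 4, 2]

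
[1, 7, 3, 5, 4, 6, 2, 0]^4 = [1, 7, 2, 3, 4, 5, 6, 0]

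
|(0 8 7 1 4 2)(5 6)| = 6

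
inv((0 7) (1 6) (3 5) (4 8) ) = (0 7) (1 6) (3 5) (4 8) 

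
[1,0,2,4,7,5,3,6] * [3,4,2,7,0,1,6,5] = [4,3,2,0,5,1,7,6]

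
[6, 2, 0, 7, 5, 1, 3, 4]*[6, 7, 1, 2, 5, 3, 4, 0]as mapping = [0→4, 1→1, 2→6, 3→0, 4→3, 5→7, 6→2, 7→5]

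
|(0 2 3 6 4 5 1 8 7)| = 9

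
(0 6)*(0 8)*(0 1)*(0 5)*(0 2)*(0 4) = (0 6 8 1 5 2 4) 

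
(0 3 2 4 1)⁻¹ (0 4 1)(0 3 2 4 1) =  (0 3 1)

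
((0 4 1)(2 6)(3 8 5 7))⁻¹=(0 1 4)(2 6)(3 7 5 8)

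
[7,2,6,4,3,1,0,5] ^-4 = [5,6,0,3,4,2,7,1] 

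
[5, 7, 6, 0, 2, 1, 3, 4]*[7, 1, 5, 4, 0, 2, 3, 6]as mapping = [0→2, 1→6, 2→3, 3→7, 4→5, 5→1, 6→4, 7→0]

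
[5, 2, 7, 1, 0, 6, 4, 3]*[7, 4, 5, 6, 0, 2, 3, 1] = [2, 5, 1, 4, 7, 3, 0, 6]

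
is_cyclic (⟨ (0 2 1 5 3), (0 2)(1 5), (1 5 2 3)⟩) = no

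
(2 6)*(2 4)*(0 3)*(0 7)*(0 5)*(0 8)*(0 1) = (0 3 7 5 8 1) (2 6 4) 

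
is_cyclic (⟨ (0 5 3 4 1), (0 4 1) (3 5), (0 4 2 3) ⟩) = no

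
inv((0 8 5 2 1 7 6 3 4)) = (0 4 3 6 7 1 2 5 8)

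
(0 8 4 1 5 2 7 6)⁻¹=(0 6 7 2 5 1 4 8)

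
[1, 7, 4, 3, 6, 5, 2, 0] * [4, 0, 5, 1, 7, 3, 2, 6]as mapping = [0→0, 1→6, 2→7, 3→1, 4→2, 5→3, 6→5, 7→4]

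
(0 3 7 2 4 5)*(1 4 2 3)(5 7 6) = (0 1 4 7 3 6 5)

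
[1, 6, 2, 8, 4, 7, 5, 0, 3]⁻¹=[7, 0, 2, 8, 4, 6, 1, 5, 3]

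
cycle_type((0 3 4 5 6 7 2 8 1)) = 9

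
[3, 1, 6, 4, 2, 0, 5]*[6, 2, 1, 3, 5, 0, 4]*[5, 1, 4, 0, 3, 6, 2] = [0, 4, 3, 6, 1, 2, 5]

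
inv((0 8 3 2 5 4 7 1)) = (0 1 7 4 5 2 3 8)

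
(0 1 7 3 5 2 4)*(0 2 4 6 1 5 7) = (0 5 4 2 6 1) (3 7) 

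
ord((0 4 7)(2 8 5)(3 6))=6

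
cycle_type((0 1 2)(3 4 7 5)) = 3.4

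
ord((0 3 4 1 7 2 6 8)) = 8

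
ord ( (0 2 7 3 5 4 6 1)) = 8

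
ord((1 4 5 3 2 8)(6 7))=6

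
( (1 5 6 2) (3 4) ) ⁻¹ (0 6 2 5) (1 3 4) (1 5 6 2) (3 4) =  (0 2 1 6) (3 5 4) 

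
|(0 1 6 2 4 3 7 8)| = 8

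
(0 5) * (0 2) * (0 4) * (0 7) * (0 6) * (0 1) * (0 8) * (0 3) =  (0 5 2 4 7 6 1 8 3)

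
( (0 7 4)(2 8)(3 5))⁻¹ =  (0 4 7)(2 8)(3 5)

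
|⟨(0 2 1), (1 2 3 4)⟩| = 120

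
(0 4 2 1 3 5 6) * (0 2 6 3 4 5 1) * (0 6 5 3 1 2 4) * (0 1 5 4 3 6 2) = (0 6 3)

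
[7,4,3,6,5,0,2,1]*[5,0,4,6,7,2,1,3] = [3,7,6,1,2,5,4,0]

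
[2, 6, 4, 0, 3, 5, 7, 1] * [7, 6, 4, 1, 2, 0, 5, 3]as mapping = [0→4, 1→5, 2→2, 3→7, 4→1, 5→0, 6→3, 7→6]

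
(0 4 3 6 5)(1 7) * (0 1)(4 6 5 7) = (0 6 7)(1 4 3 5)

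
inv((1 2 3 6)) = (1 6 3 2)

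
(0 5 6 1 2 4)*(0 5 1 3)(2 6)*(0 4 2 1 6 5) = (0 6 3 4)(1 5)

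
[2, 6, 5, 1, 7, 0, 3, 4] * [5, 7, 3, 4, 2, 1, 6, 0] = [3, 6, 1, 7, 0, 5, 4, 2]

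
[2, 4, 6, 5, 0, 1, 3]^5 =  [1, 3, 4, 2, 5, 6, 0]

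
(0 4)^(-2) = ()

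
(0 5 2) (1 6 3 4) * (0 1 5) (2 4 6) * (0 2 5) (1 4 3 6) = (0 2 4) (1 5 3) 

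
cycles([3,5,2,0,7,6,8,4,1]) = (0 3)(1 5 6 8)(4 7)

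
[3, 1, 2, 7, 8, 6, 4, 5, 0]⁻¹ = [8, 1, 2, 0, 6, 7, 5, 3, 4]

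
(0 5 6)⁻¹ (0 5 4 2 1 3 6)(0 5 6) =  (0 5 6 4 2 1 3)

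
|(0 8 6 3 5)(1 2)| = 10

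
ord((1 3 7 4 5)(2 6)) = 10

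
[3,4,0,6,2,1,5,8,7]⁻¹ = [2,5,4,0,1,6,3,8,7]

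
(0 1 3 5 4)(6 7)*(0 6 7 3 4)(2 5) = (0 1 4 6 3 2 5)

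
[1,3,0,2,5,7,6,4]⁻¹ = [2,0,3,1,7,4,6,5]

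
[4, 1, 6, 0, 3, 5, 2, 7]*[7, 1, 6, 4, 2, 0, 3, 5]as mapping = [0→2, 1→1, 2→3, 3→7, 4→4, 5→0, 6→6, 7→5]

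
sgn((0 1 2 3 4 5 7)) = 1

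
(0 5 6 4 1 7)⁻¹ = (0 7 1 4 6 5)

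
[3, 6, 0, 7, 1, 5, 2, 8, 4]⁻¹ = [2, 4, 6, 0, 8, 5, 1, 3, 7]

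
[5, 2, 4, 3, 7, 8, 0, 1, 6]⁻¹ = [6, 7, 1, 3, 2, 0, 8, 4, 5]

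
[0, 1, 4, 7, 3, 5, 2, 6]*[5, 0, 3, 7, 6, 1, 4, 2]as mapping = [0→5, 1→0, 2→6, 3→2, 4→7, 5→1, 6→3, 7→4]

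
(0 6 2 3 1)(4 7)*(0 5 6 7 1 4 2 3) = (0 7 2)(1 5 6 3 4)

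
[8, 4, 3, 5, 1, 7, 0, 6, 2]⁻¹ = [6, 4, 8, 2, 1, 3, 7, 5, 0]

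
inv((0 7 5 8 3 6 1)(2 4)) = (0 1 6 3 8 5 7)(2 4)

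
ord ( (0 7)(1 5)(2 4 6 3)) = 4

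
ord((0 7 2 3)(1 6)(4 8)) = 4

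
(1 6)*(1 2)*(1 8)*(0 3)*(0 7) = (0 3 7)(1 6 2 8)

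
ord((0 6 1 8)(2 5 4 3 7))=20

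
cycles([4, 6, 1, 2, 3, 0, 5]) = (0 4 3 2 1 6 5)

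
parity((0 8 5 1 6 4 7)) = even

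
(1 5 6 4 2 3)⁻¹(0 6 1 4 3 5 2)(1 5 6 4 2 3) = (0 4 5 2 1 6 3)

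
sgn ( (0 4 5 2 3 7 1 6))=-1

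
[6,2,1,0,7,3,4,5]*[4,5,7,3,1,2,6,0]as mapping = [0→6,1→7,2→5,3→4,4→0,5→3,6→1,7→2]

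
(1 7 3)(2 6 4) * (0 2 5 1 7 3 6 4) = (0 2 4 5 1 3 7 6)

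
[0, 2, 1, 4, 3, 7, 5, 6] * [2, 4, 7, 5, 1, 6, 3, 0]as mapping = [0→2, 1→7, 2→4, 3→1, 4→5, 5→0, 6→6, 7→3]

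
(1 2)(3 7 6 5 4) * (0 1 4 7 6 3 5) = (0 1 2 4 5 7 3 6)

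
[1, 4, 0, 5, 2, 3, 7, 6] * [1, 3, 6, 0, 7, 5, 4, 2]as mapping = [0→3, 1→7, 2→1, 3→5, 4→6, 5→0, 6→2, 7→4]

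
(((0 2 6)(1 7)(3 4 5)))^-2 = (0 2 6)(3 4 5)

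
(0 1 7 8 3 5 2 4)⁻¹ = (0 4 2 5 3 8 7 1)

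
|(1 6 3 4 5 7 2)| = 7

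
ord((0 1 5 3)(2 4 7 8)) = 4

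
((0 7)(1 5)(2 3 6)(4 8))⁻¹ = (0 7)(1 5)(2 6 3)(4 8)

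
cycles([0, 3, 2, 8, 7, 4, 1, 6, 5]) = (1 3 8 5 4 7 6)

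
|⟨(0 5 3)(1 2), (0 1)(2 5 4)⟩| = 720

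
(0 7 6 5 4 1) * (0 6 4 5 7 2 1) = (0 2 1 6 7 4)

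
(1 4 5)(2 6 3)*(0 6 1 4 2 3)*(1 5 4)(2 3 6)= (0 2 5 1 3 6)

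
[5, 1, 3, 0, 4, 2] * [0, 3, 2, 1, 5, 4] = [4, 3, 1, 0, 5, 2]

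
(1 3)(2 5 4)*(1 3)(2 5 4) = (2 4 5)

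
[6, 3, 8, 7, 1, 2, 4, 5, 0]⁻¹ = [8, 4, 5, 1, 6, 7, 0, 3, 2]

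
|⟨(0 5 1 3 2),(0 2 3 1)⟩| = 120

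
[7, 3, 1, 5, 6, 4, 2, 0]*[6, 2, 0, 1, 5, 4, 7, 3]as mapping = [0→3, 1→1, 2→2, 3→4, 4→7, 5→5, 6→0, 7→6]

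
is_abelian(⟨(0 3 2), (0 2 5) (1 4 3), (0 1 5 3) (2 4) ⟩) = no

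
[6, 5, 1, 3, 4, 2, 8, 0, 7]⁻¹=[7, 2, 5, 3, 4, 1, 0, 8, 6]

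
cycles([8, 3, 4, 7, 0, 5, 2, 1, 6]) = (0 8 6 2 4)(1 3 7)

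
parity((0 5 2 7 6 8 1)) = even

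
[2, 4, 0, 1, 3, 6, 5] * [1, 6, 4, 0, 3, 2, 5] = [4, 3, 1, 6, 0, 5, 2] 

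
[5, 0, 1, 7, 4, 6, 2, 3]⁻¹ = [1, 2, 6, 7, 4, 0, 5, 3]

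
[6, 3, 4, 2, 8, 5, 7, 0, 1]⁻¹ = [7, 8, 3, 1, 2, 5, 0, 6, 4]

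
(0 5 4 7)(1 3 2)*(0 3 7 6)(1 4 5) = (0 1 7 3 2 4 6)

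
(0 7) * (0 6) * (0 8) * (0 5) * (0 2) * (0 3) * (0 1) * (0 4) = (0 7 6 8 5 2 3 1 4)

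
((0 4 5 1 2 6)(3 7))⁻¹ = (0 6 2 1 5 4)(3 7)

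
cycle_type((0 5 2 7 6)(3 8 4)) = 3.5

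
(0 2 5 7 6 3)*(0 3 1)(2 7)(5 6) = (0 7 5 2 6 1)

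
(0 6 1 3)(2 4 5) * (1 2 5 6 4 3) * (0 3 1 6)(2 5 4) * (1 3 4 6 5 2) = (0 1 5 6 2 3 4)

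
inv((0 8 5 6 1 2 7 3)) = (0 3 7 2 1 6 5 8)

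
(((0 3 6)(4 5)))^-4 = (0 6 3)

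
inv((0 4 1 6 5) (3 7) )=(0 5 6 1 4) (3 7) 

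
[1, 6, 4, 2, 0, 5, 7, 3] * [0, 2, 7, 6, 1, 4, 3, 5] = [2, 3, 1, 7, 0, 4, 5, 6]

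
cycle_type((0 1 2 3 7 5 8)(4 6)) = 2.7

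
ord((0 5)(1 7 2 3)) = 4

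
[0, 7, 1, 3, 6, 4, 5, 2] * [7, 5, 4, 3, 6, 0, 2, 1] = [7, 1, 5, 3, 2, 6, 0, 4]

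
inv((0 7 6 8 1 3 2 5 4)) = (0 4 5 2 3 1 8 6 7)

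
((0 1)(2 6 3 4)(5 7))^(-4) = ()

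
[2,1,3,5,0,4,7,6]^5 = [0,1,2,3,4,5,7,6]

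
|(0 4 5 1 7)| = 5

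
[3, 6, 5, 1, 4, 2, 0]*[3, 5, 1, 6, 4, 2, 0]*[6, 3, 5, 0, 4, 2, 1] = [1, 6, 5, 2, 4, 3, 0] 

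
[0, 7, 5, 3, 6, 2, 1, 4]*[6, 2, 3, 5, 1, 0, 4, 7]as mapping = [0→6, 1→7, 2→0, 3→5, 4→4, 5→3, 6→2, 7→1]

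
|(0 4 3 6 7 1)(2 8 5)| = 6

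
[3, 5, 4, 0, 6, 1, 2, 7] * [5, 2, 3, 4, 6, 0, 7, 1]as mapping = [0→4, 1→0, 2→6, 3→5, 4→7, 5→2, 6→3, 7→1]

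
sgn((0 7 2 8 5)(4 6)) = -1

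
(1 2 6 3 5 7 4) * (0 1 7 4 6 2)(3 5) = (0 1)(4 7 6 5)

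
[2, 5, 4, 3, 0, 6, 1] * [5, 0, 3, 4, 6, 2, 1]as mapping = [0→3, 1→2, 2→6, 3→4, 4→5, 5→1, 6→0]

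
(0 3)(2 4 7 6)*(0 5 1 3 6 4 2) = (0 6)(1 3 5)(4 7)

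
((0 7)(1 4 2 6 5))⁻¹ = (0 7)(1 5 6 2 4)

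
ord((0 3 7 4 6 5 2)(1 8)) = 14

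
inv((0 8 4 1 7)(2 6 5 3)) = (0 7 1 4 8)(2 3 5 6)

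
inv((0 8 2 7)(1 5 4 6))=(0 7 2 8)(1 6 4 5)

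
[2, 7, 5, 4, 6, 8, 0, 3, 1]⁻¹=[6, 8, 0, 7, 3, 2, 4, 1, 5]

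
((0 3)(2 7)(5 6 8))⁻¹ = (0 3)(2 7)(5 8 6)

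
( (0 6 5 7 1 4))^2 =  (0 5 1)(4 6 7)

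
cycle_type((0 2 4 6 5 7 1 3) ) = 8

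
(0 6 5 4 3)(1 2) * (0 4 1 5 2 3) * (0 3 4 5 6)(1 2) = (1 4 3 5 2 6)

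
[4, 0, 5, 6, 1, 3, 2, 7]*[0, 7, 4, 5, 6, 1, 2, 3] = [6, 0, 1, 2, 7, 5, 4, 3]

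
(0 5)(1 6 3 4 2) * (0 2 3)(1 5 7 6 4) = (0 7 6)(1 4 3)(2 5)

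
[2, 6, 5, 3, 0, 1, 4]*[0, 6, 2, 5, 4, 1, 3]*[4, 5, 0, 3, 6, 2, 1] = [0, 3, 5, 2, 4, 1, 6]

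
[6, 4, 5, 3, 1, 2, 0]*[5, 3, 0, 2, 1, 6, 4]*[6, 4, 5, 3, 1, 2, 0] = [1, 4, 0, 5, 3, 6, 2]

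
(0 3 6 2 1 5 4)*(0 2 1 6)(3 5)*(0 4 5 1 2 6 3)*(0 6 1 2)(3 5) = (0 2 5 3 4 1 6)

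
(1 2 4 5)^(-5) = (1 5 4 2)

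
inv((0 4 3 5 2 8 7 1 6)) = (0 6 1 7 8 2 5 3 4)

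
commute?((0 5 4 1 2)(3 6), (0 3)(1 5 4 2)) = no:(0 5 4 1 2)(3 6) * (0 3)(1 5 4 2) = (0 4 5 2 3 6), (0 3)(1 5 4 2) * (0 5 4 1 2)(3 6) = (0 6 3 5 1 4)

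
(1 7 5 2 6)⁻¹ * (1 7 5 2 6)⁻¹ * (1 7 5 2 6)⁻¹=(1 5 6 7 2)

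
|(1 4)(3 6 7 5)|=4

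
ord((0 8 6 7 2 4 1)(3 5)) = 14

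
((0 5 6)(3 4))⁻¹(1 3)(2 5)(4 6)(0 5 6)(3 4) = (0 3)(1 4)(2 6)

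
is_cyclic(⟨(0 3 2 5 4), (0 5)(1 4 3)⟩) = no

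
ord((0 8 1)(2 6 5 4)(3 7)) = 12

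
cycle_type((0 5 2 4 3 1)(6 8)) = 2.6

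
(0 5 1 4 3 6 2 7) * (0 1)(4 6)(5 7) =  (0 7 1 6 2 5)(3 4)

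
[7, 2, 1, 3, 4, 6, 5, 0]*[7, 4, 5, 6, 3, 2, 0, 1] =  [1, 5, 4, 6, 3, 0, 2, 7]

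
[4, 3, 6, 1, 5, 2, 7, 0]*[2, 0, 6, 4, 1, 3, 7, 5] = [1, 4, 7, 0, 3, 6, 5, 2]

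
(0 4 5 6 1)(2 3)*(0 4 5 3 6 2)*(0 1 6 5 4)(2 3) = (0 4 2 5 3 1)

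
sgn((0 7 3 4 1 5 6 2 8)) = 1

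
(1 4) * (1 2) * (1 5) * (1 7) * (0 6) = (0 6)(1 4 2 5 7)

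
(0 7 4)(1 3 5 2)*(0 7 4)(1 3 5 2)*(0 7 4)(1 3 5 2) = (1 2 5 3)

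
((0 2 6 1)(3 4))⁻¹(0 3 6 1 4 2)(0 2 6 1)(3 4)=(0 3 6 2 4 1)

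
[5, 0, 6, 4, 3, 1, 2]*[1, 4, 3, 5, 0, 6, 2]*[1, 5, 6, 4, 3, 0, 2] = [2, 5, 6, 1, 0, 3, 4]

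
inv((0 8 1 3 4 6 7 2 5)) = (0 5 2 7 6 4 3 1 8)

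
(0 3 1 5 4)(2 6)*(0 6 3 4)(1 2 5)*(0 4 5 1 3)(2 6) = (0 5 4 2)(1 3 6)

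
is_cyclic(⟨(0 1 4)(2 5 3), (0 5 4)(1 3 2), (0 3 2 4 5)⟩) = no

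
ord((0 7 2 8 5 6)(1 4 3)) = 6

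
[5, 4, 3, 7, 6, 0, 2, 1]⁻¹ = [5, 7, 6, 2, 1, 0, 4, 3]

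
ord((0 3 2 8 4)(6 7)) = 10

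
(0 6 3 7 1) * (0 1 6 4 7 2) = (0 4 7 6 3 2)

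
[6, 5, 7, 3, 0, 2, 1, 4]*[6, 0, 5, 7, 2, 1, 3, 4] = [3, 1, 4, 7, 6, 5, 0, 2]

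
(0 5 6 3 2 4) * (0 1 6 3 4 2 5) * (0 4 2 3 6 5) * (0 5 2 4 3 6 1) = (0 3 5 1 2 6 4)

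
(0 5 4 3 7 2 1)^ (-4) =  (0 3 1 4 2 5 7)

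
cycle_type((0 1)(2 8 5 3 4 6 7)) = 2.7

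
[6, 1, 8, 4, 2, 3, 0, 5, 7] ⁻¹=[6, 1, 4, 5, 3, 7, 0, 8, 2] 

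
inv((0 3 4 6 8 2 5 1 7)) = (0 7 1 5 2 8 6 4 3)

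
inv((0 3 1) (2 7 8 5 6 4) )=(0 1 3) (2 4 6 5 8 7) 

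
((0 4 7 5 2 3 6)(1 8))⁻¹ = (0 6 3 2 5 7 4)(1 8)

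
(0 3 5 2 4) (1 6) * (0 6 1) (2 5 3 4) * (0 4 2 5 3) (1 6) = (0 2 5 3) (1 6 4) 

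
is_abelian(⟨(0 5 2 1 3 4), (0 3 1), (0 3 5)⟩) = no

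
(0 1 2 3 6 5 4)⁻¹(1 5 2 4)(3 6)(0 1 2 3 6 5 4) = (0 2 4 3)(5 6)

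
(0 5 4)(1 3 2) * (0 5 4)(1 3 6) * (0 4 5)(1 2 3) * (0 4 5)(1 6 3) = (1 3)(2 6)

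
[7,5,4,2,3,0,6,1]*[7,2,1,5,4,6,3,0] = [0,6,4,1,5,7,3,2]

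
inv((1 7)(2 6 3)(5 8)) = (1 7)(2 3 6)(5 8)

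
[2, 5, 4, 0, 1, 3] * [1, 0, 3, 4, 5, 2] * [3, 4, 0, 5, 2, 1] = [5, 0, 1, 4, 3, 2]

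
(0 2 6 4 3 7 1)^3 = (0 4 1 6 7 2 3)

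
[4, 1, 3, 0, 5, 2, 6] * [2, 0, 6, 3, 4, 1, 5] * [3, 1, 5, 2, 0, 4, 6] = [0, 3, 2, 5, 1, 6, 4]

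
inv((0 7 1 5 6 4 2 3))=(0 3 2 4 6 5 1 7)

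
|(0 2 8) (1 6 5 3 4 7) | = 6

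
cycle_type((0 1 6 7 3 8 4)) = 7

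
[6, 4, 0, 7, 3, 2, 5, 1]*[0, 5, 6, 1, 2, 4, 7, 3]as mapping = [0→7, 1→2, 2→0, 3→3, 4→1, 5→6, 6→4, 7→5]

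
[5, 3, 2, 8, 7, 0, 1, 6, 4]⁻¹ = [5, 6, 2, 1, 8, 0, 7, 4, 3]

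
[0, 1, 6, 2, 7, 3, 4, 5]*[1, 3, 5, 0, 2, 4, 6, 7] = [1, 3, 6, 5, 7, 0, 2, 4]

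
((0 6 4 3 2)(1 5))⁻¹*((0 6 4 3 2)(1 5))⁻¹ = (0 3 6 2 4)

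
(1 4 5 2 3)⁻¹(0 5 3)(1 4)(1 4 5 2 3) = (0 2 1)(4 5)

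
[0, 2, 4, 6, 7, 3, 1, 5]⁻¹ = [0, 6, 1, 5, 2, 7, 3, 4]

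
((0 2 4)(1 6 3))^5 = (0 4 2)(1 3 6)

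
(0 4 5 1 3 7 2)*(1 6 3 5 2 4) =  (0 1 5 6 3 7 4 2)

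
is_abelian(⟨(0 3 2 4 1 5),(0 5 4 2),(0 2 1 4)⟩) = no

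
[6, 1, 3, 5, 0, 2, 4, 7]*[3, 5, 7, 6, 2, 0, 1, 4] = [1, 5, 6, 0, 3, 7, 2, 4]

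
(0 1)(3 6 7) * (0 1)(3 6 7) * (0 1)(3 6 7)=(0 1)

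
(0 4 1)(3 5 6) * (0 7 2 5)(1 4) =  (0 1 7 2 5 6 3)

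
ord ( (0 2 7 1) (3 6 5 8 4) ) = 20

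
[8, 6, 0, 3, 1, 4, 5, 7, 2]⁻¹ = [2, 4, 8, 3, 5, 6, 1, 7, 0]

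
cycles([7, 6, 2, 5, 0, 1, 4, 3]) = (0 7 3 5 1 6 4)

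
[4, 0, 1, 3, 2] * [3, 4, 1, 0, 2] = [2, 3, 4, 0, 1]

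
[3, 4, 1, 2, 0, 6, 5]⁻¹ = [4, 2, 3, 0, 1, 6, 5]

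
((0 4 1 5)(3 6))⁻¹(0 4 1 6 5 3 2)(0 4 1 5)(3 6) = (0 6 2 4 1 5 3)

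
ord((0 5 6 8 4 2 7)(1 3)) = 14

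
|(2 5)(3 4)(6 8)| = 2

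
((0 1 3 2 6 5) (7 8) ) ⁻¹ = (0 5 6 2 3 1) (7 8) 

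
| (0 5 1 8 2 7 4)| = 7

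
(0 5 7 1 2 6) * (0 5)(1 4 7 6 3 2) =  (2 3)(4 7)(5 6)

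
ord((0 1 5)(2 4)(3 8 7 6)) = 12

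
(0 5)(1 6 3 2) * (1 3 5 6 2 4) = (0 6 5)(1 2 3 4)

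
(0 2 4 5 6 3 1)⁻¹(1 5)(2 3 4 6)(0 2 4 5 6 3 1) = (0 6)(1 5 3 4)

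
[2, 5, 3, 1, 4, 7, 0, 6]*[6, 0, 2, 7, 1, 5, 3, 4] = [2, 5, 7, 0, 1, 4, 6, 3]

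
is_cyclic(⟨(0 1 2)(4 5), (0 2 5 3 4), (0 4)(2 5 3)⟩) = no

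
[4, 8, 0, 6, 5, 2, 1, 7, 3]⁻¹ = [2, 6, 5, 8, 0, 4, 3, 7, 1]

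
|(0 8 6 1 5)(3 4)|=10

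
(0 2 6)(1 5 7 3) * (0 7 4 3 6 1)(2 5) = (0 5 4 3)(1 2)(6 7)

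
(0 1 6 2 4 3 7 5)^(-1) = (0 5 7 3 4 2 6 1)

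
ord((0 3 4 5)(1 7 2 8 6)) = 20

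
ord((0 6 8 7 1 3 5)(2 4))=14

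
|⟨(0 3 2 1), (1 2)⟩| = 24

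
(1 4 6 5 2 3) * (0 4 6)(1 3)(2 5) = (0 4)(1 6 2)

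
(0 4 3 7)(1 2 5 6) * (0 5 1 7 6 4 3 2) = (0 3 6 7 5 4 2 1)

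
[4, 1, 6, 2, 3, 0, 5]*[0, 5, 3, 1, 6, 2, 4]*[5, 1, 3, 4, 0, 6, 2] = [2, 6, 0, 4, 1, 5, 3] 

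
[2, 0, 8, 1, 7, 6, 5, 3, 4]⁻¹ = [1, 3, 0, 7, 8, 6, 5, 4, 2]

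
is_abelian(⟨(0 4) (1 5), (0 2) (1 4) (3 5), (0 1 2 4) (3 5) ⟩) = no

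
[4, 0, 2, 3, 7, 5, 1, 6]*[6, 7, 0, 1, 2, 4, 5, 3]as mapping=[0→2, 1→6, 2→0, 3→1, 4→3, 5→4, 6→7, 7→5]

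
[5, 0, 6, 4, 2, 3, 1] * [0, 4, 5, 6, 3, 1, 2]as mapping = [0→1, 1→0, 2→2, 3→3, 4→5, 5→6, 6→4]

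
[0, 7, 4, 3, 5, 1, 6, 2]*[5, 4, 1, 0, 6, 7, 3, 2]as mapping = [0→5, 1→2, 2→6, 3→0, 4→7, 5→4, 6→3, 7→1]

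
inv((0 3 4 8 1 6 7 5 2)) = (0 2 5 7 6 1 8 4 3)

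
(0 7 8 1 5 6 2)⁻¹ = (0 2 6 5 1 8 7)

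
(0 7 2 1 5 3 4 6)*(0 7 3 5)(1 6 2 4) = (0 3 1)(2 6 7 4)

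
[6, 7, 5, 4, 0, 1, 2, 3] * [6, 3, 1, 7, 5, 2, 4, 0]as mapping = [0→4, 1→0, 2→2, 3→5, 4→6, 5→3, 6→1, 7→7]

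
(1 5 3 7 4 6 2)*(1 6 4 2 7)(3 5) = (1 3)(2 6 7)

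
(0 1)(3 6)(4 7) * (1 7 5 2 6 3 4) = (0 7 1)(2 6 4 5)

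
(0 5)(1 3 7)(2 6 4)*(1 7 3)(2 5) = (0 2 6 4 5)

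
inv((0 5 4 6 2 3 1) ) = (0 1 3 2 6 4 5) 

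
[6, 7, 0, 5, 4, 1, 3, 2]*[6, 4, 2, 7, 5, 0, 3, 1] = [3, 1, 6, 0, 5, 4, 7, 2] 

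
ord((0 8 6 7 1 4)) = 6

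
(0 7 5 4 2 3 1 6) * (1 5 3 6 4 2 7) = (0 1 4 7 3 5 2 6)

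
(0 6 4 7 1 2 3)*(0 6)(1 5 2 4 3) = (1 4 7 5 2)(3 6)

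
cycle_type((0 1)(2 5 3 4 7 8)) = 2.6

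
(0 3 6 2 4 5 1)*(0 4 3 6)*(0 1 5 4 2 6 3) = (0 3 1 2)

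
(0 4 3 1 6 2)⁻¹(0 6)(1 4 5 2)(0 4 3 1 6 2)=(0 6 3 5)(2 4)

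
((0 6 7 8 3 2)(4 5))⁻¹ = (0 2 3 8 7 6)(4 5)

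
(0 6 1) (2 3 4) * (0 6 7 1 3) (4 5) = (0 7 1 6 3 5 4 2) 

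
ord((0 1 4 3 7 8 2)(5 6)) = 14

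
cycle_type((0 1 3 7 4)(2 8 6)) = 3.5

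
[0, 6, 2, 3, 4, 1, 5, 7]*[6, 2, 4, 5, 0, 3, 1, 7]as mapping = [0→6, 1→1, 2→4, 3→5, 4→0, 5→2, 6→3, 7→7]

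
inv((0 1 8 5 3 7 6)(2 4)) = (0 6 7 3 5 8 1)(2 4)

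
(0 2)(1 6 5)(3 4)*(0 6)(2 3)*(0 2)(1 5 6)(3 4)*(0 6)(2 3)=(0 4 6)(1 3 2)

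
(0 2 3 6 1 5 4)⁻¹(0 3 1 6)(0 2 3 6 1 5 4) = (1 2 6 5)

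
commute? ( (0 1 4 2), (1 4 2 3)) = no: (0 1 4 2)*(1 4 2 3) = (0 4 3 1 2), (1 4 2 3)*(0 1 4 2) = (0 1 2 3 4)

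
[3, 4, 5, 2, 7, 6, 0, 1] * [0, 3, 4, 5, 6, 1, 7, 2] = [5, 6, 1, 4, 2, 7, 0, 3] 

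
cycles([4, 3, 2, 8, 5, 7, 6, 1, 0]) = (0 4 5 7 1 3 8)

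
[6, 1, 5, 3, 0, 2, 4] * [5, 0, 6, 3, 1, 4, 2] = [2, 0, 4, 3, 5, 6, 1]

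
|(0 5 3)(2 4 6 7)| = 12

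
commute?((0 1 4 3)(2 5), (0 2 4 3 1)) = no:(0 1 4 3)(2 5)*(0 2 4 3 1) = (1 3 2 5 4), (0 2 4 3 1)*(0 1 4 3)(2 5) = (0 5 2 3 4)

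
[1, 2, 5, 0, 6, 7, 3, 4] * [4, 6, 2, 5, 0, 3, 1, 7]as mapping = [0→6, 1→2, 2→3, 3→4, 4→1, 5→7, 6→5, 7→0]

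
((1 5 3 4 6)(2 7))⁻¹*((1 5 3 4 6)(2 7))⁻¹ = (1 4 5 6 3)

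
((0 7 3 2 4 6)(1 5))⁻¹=(0 6 4 2 3 7)(1 5)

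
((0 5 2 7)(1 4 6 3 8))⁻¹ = (0 7 2 5)(1 8 3 6 4)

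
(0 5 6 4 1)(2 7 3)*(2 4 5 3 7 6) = (0 3 4 1)(2 6 5)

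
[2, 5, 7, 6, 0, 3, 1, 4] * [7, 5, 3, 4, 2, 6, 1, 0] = [3, 6, 0, 1, 7, 4, 5, 2]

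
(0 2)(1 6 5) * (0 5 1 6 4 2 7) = (0 7)(1 4 2 5 6)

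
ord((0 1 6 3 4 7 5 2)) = 8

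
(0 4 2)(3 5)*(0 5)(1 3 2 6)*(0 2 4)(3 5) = (1 5 4 6)(2 3)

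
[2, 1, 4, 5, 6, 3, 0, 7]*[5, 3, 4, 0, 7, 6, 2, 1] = [4, 3, 7, 6, 2, 0, 5, 1]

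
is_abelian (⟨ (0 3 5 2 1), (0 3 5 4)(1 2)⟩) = no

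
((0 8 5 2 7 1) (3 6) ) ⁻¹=(0 1 7 2 5 8) (3 6) 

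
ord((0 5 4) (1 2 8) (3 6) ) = 6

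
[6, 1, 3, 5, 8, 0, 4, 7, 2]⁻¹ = [5, 1, 8, 2, 6, 3, 0, 7, 4]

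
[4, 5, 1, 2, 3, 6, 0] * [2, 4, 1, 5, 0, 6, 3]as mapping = [0→0, 1→6, 2→4, 3→1, 4→5, 5→3, 6→2]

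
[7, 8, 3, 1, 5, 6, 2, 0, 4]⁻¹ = [7, 3, 6, 2, 8, 4, 5, 0, 1]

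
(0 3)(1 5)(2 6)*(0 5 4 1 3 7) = (0 7)(1 4)(2 6)(3 5)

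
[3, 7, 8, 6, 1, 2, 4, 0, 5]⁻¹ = [7, 4, 5, 0, 6, 8, 3, 1, 2]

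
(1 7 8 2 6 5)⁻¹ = (1 5 6 2 8 7)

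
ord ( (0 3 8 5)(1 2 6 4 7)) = 20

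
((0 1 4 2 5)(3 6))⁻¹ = (0 5 2 4 1)(3 6)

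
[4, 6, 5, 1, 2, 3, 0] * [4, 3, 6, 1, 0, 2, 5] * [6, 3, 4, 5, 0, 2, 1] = [6, 2, 4, 5, 1, 3, 0]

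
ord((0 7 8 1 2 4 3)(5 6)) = 14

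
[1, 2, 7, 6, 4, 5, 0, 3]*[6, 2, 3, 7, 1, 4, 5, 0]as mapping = [0→2, 1→3, 2→0, 3→5, 4→1, 5→4, 6→6, 7→7]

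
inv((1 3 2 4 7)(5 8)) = (1 7 4 2 3)(5 8)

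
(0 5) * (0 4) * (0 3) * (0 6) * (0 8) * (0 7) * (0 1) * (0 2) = (0 5 4 3 6 8 7 1 2)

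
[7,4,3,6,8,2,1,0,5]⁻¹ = [7,6,5,2,1,8,3,0,4]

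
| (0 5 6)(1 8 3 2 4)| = 15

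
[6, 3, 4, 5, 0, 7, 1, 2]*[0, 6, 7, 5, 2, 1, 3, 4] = [3, 5, 2, 1, 0, 4, 6, 7]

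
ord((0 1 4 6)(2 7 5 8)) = 4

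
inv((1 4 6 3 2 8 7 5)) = (1 5 7 8 2 3 6 4)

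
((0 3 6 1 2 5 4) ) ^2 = (0 6 2 4 3 1 5) 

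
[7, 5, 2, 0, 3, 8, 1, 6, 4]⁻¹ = [3, 6, 2, 4, 8, 1, 7, 0, 5]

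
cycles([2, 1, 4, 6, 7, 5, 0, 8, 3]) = (0 2 4 7 8 3 6)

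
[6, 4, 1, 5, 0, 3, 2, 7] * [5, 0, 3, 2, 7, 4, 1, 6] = [1, 7, 0, 4, 5, 2, 3, 6]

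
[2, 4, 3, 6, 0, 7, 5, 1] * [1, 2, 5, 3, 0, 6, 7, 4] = [5, 0, 3, 7, 1, 4, 6, 2]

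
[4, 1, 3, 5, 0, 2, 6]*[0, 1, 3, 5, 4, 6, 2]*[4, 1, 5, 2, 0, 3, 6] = [0, 1, 3, 6, 4, 2, 5]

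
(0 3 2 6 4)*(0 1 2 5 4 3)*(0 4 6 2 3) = (0 4 1 3 5 6) 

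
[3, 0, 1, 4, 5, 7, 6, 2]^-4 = [5, 4, 3, 7, 2, 1, 6, 0]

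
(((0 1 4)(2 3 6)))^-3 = ()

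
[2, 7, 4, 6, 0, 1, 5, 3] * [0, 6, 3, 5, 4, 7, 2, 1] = [3, 1, 4, 2, 0, 6, 7, 5]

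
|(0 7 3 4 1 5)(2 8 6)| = 6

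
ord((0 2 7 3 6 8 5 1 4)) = 9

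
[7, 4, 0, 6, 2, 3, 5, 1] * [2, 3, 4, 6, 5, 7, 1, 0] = [0, 5, 2, 1, 4, 6, 7, 3]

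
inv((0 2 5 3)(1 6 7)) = (0 3 5 2)(1 7 6)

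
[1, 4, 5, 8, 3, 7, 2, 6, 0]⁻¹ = [8, 0, 6, 4, 1, 2, 7, 5, 3]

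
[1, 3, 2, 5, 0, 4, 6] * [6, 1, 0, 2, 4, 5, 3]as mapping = [0→1, 1→2, 2→0, 3→5, 4→6, 5→4, 6→3]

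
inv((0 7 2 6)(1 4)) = (0 6 2 7)(1 4)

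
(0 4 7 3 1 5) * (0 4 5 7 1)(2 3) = (0 5 4 1 7 2 3)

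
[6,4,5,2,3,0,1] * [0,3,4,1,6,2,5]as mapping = [0→5,1→6,2→2,3→4,4→1,5→0,6→3]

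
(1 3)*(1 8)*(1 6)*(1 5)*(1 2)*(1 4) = (1 3 8 6 5 2 4)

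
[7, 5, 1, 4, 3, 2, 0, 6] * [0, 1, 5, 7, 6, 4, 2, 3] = [3, 4, 1, 6, 7, 5, 0, 2]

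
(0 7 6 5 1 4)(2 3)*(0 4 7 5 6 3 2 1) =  (0 5)(1 7 3)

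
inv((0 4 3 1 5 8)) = (0 8 5 1 3 4)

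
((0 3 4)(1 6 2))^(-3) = ()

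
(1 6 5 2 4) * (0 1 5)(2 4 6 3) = (0 1 3 2 6)(4 5)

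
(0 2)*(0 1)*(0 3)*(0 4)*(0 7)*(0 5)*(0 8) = (0 2 1 3 4 7 5 8)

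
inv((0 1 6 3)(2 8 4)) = (0 3 6 1)(2 4 8)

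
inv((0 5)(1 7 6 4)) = (0 5)(1 4 6 7)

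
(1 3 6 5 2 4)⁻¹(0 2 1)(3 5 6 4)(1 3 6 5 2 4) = (0 4 3)(1 6 2 5)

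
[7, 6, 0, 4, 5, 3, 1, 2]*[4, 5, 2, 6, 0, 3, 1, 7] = [7, 1, 4, 0, 3, 6, 5, 2]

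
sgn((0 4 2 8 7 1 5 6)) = -1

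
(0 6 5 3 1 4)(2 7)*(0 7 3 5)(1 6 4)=(0 4 7 2 3 6)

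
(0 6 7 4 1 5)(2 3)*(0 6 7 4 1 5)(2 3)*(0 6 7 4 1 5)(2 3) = (0 4)(1 6)(2 3)(5 7)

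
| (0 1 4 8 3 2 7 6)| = 8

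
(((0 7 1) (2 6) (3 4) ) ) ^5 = (0 1 7) (2 6) (3 4) 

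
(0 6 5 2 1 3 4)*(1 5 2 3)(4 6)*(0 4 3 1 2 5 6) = (0 3)(1 2 6 5)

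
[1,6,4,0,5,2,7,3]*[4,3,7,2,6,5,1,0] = [3,1,6,4,5,7,0,2]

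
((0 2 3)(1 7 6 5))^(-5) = (0 2 3)(1 5 6 7)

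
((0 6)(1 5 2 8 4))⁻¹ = (0 6)(1 4 8 2 5)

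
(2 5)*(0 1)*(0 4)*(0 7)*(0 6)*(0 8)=(0 1 4 7 6 8) (2 5) 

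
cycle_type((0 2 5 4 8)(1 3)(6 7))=2^2.5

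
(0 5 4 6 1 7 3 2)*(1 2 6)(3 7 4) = (0 5 3 6 2)(1 4)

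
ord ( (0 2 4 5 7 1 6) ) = 7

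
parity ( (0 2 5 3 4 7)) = odd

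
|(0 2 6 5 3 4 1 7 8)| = 9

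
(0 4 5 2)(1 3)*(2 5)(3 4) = (0 3 1 4 2)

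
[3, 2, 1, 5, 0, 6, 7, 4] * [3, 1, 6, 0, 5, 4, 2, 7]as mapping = [0→0, 1→6, 2→1, 3→4, 4→3, 5→2, 6→7, 7→5]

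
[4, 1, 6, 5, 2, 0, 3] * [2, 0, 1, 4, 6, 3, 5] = [6, 0, 5, 3, 1, 2, 4]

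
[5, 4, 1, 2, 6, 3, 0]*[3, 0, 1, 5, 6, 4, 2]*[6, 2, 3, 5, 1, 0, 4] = [1, 4, 6, 2, 3, 0, 5]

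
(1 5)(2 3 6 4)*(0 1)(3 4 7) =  (0 1 5)(2 4)(3 6 7)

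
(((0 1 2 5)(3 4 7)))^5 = (0 1 2 5)(3 7 4)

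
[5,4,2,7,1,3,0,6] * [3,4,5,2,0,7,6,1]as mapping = [0→7,1→0,2→5,3→1,4→4,5→2,6→3,7→6]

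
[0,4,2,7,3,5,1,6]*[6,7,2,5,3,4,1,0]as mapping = [0→6,1→3,2→2,3→0,4→5,5→4,6→7,7→1]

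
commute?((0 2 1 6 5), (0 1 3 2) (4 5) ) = no:(0 2 1 6 5)*(0 1 3 2) (4 5) = (1 6 4 5) (2 3), (0 1 3 2) (4 5)*(0 2 1 6 5) = (0 6 5 4) (1 3) 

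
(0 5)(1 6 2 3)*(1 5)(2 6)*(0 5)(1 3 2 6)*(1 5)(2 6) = (0 3)(1 2 6 5)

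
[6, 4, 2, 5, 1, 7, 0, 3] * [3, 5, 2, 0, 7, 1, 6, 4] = [6, 7, 2, 1, 5, 4, 3, 0]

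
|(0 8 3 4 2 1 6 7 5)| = 9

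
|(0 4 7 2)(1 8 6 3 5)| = 20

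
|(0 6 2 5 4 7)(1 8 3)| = 6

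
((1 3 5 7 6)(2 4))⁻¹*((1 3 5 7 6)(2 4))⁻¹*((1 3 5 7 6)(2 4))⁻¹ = (1 5 6 3 7)(2 4)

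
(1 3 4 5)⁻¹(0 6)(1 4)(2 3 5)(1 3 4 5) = (0 6)(1 2 4)(3 5)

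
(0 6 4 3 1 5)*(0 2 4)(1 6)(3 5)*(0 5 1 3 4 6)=(0 3)(1 4)(2 6 5)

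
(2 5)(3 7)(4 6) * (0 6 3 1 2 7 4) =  (0 6)(1 2 5 7)(3 4)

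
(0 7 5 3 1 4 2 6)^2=(0 5 1 2)(3 4 6 7)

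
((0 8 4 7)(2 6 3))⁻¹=(0 7 4 8)(2 3 6)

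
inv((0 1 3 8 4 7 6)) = (0 6 7 4 8 3 1)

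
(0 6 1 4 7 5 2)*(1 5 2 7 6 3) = (0 3 1 4 6 5 7 2)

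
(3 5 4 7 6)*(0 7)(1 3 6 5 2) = (0 7 5 4)(1 3 2)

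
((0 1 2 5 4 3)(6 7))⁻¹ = (0 3 4 5 2 1)(6 7)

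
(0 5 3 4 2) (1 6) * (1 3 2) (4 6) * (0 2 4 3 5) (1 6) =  (1 3) (4 6 5) 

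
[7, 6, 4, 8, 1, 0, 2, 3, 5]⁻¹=[5, 4, 6, 7, 2, 8, 1, 0, 3]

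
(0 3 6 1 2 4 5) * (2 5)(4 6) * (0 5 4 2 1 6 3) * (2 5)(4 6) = (1 6 4)(2 3 5)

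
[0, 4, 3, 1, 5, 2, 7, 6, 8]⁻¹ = [0, 3, 5, 2, 1, 4, 7, 6, 8]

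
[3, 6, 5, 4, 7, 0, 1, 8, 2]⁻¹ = [5, 6, 8, 0, 3, 2, 1, 4, 7]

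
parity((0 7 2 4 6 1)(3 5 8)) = odd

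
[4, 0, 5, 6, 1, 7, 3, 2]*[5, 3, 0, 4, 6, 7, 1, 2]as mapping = [0→6, 1→5, 2→7, 3→1, 4→3, 5→2, 6→4, 7→0]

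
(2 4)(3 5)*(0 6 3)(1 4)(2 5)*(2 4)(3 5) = (0 6 5)(1 2)(3 4)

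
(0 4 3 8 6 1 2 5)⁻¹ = (0 5 2 1 6 8 3 4)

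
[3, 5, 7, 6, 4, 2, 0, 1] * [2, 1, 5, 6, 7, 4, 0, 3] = [6, 4, 3, 0, 7, 5, 2, 1]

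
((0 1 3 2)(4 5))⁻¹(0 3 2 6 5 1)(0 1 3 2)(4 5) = (0 6 4 3 1 2)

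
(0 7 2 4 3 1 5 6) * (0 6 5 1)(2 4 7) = (0 2 7 4 3)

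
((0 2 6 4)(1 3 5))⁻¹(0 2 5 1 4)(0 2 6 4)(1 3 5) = (0 2 6 1 3)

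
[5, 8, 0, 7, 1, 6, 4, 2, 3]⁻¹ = [2, 4, 7, 8, 6, 0, 5, 3, 1]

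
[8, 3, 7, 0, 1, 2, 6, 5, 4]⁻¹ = [3, 4, 5, 1, 8, 7, 6, 2, 0]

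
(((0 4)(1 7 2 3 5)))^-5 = (0 4)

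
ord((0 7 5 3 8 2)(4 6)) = 6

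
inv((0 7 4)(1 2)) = (0 4 7)(1 2)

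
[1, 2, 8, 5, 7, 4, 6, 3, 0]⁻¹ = [8, 0, 1, 7, 5, 3, 6, 4, 2]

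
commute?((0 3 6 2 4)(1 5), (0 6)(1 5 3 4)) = no:(0 3 6 2 4)(1 5) * (0 6)(1 5 3 4) = (0 4 6 2 1 3), (0 6)(1 5 3 4) * (0 3 6 2 4)(1 5) = (0 2 4 5 6 3)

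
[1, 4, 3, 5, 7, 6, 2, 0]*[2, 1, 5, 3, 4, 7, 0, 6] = [1, 4, 3, 7, 6, 0, 5, 2]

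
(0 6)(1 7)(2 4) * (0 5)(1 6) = (0 1 7 6 5)(2 4)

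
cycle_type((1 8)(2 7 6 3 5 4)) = 2.6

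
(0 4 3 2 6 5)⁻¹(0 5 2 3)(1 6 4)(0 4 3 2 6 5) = (0 6 2 4)(1 5 3)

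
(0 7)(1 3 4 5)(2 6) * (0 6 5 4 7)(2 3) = (1 2 5)(3 7 6)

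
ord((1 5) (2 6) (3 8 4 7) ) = 4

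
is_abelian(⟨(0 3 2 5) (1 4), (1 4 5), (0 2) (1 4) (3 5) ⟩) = no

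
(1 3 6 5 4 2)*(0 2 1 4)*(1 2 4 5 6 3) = (0 4 2 5)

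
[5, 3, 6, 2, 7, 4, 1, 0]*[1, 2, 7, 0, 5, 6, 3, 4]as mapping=[0→6, 1→0, 2→3, 3→7, 4→4, 5→5, 6→2, 7→1]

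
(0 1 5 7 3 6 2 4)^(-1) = (0 4 2 6 3 7 5 1)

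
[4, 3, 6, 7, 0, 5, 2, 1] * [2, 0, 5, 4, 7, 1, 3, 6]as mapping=[0→7, 1→4, 2→3, 3→6, 4→2, 5→1, 6→5, 7→0]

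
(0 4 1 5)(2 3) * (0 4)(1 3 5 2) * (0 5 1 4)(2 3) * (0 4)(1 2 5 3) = (0 3)(4 5)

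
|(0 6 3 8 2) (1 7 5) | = 15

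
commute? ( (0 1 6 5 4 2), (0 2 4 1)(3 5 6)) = no: (0 1 6 5 4 2)*(0 2 4 1)(3 5 6) = (1 3 5), (0 2 4 1)(3 5 6)*(0 1 6 5 4 2) = (3 4 6)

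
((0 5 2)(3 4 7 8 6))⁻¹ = (0 2 5)(3 6 8 7 4)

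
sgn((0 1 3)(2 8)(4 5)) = 1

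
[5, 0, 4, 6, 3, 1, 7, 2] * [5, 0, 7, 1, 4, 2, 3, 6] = [2, 5, 4, 3, 1, 0, 6, 7]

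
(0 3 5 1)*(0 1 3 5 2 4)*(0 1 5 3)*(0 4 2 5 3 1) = (0 1 3 5 4)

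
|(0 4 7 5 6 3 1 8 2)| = 9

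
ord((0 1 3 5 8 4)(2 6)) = 6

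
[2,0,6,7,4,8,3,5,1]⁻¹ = [1,8,0,6,4,7,2,3,5]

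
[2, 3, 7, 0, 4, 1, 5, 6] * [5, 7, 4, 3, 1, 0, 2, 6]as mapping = [0→4, 1→3, 2→6, 3→5, 4→1, 5→7, 6→0, 7→2]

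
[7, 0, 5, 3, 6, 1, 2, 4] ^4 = [2, 6, 7, 3, 1, 4, 0, 5] 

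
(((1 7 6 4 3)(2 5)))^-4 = (1 7 6 4 3)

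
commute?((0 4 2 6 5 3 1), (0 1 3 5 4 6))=no:(0 4 2 6 5 3 1)*(0 1 3 5 4 6)=(0 6 4 2), (0 1 3 5 4 6)*(0 4 2 6 5 3 1)=(2 6 4 5)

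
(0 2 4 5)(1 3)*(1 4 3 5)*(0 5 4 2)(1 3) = (1 4 3 2)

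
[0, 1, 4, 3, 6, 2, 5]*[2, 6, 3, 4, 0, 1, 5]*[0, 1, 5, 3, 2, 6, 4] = [5, 4, 0, 2, 6, 3, 1]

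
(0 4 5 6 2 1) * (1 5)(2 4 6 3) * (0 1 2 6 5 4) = (0 5 3 6)(2 4)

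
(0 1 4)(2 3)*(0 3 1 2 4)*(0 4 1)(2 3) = (0 3 1 4 2)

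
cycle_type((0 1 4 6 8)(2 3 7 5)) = 4.5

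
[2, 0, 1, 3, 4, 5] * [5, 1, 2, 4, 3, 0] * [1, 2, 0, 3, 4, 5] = [0, 5, 2, 4, 3, 1]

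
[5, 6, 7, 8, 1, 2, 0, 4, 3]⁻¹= [6, 4, 5, 8, 7, 0, 1, 2, 3]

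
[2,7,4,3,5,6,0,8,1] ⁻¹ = [6,8,0,3,2,4,5,1,7] 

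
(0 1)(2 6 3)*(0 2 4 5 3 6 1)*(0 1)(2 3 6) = (0 1 3 4 5 6 2)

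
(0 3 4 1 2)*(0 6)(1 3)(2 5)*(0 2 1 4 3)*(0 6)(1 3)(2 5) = (0 4 6 5 3 1 2)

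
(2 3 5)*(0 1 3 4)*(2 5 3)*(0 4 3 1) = (1 2 3)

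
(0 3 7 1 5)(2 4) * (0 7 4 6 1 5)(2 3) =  (0 2 6 1)(3 4)(5 7)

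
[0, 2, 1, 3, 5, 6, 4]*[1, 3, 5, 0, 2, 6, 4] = [1, 5, 3, 0, 6, 4, 2]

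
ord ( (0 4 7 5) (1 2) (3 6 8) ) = 12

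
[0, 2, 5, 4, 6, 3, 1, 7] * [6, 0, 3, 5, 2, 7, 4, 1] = [6, 3, 7, 2, 4, 5, 0, 1]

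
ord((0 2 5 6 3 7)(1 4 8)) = 6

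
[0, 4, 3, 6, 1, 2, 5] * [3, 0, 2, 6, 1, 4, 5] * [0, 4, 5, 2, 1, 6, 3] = [2, 4, 3, 6, 0, 5, 1]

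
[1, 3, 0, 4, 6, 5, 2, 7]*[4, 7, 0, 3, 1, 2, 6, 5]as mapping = [0→7, 1→3, 2→4, 3→1, 4→6, 5→2, 6→0, 7→5]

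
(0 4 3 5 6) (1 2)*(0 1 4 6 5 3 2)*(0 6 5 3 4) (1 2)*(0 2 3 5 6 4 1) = (0 6 3 1 4) 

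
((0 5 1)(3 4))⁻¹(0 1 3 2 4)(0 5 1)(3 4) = (0 4 2 3 5)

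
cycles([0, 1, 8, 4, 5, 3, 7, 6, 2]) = (2 8)(3 4 5)(6 7)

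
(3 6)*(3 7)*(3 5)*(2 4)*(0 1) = (0 1)(2 4)(3 6 7 5)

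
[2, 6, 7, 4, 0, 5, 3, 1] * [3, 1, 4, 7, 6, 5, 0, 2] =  [4, 0, 2, 6, 3, 5, 7, 1]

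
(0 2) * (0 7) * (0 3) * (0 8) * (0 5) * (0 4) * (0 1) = (0 2 7 3 8 5 4 1)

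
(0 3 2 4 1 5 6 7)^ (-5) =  (0 4 6 3 1 7 2 5)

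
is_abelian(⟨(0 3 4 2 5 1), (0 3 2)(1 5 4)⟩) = no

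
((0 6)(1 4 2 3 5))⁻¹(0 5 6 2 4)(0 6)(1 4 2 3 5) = (0 3 2 6 1)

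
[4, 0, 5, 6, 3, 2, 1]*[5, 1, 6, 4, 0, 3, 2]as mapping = [0→0, 1→5, 2→3, 3→2, 4→4, 5→6, 6→1]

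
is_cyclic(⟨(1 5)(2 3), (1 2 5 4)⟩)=no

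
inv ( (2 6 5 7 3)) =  (2 3 7 5 6)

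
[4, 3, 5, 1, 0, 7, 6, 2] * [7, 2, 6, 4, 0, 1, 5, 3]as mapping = [0→0, 1→4, 2→1, 3→2, 4→7, 5→3, 6→5, 7→6]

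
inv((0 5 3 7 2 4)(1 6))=(0 4 2 7 3 5)(1 6)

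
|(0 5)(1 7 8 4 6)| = 10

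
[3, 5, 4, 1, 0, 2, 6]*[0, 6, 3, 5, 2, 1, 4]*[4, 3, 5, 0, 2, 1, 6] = [1, 3, 5, 6, 4, 0, 2]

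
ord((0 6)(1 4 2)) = 6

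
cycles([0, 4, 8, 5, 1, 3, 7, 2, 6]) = (1 4) (2 8 6 7) (3 5) 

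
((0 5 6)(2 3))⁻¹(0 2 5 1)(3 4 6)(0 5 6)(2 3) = (0 2 4)(1 5 3 6)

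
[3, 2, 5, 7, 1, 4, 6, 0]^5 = [7, 2, 5, 0, 1, 4, 6, 3]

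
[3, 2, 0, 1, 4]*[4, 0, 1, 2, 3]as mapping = [0→2, 1→1, 2→4, 3→0, 4→3]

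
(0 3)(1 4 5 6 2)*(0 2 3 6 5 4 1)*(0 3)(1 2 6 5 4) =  (0 5 4 1 2 3 6)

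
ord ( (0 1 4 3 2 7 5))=7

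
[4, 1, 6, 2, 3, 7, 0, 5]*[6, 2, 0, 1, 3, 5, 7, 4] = [3, 2, 7, 0, 1, 4, 6, 5]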